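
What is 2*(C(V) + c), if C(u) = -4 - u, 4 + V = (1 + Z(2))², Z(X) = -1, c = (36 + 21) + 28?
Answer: 170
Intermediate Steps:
c = 85 (c = 57 + 28 = 85)
V = -4 (V = -4 + (1 - 1)² = -4 + 0² = -4 + 0 = -4)
2*(C(V) + c) = 2*((-4 - 1*(-4)) + 85) = 2*((-4 + 4) + 85) = 2*(0 + 85) = 2*85 = 170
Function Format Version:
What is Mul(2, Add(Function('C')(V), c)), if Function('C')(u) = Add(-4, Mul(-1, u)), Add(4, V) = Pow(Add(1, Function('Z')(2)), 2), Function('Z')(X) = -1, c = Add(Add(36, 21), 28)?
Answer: 170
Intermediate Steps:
c = 85 (c = Add(57, 28) = 85)
V = -4 (V = Add(-4, Pow(Add(1, -1), 2)) = Add(-4, Pow(0, 2)) = Add(-4, 0) = -4)
Mul(2, Add(Function('C')(V), c)) = Mul(2, Add(Add(-4, Mul(-1, -4)), 85)) = Mul(2, Add(Add(-4, 4), 85)) = Mul(2, Add(0, 85)) = Mul(2, 85) = 170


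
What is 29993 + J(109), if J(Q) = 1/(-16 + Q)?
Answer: 2789350/93 ≈ 29993.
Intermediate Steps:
29993 + J(109) = 29993 + 1/(-16 + 109) = 29993 + 1/93 = 2789350/93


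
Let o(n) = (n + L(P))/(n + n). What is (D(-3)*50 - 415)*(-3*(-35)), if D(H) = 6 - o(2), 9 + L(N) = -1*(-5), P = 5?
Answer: -9450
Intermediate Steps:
L(N) = -4 (L(N) = -9 - 1*(-5) = -9 + 5 = -4)
o(n) = (-4 + n)/(2*n) (o(n) = (n - 4)/(n + n) = (-4 + n)/((2*n)) = (-4 + n)*(1/(2*n)) = (-4 + n)/(2*n))
D(H) = 13/2 (D(H) = 6 - (-4 + 2)/(2*2) = 6 - (-2)/(2*2) = 6 - 1*(-1/2) = 6 + 1/2 = 13/2)
(D(-3)*50 - 415)*(-3*(-35)) = ((13/2)*50 - 415)*(-3*(-35)) = (325 - 415)*105 = -90*105 = -9450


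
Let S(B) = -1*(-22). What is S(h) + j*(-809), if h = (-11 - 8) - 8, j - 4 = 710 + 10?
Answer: -585694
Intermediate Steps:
j = 724 (j = 4 + (710 + 10) = 4 + 720 = 724)
h = -27 (h = -19 - 8 = -27)
S(B) = 22
S(h) + j*(-809) = 22 + 724*(-809) = 22 - 585716 = -585694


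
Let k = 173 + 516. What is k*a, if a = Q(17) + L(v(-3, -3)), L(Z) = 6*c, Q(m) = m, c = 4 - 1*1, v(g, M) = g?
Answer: 24115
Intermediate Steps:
c = 3 (c = 4 - 1 = 3)
L(Z) = 18 (L(Z) = 6*3 = 18)
k = 689
a = 35 (a = 17 + 18 = 35)
k*a = 689*35 = 24115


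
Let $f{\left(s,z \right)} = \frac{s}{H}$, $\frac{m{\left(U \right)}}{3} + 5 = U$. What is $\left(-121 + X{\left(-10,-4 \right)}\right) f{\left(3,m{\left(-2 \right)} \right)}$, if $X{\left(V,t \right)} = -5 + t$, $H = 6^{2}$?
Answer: $- \frac{65}{6} \approx -10.833$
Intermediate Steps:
$m{\left(U \right)} = -15 + 3 U$
$H = 36$
$f{\left(s,z \right)} = \frac{s}{36}$
$\left(-121 + X{\left(-10,-4 \right)}\right) f{\left(3,m{\left(-2 \right)} \right)} = \left(-121 - 9\right) \frac{1}{36} \cdot 3 = \left(-121 - 9\right) \frac{1}{12} = \left(-130\right) \frac{1}{12} = - \frac{65}{6}$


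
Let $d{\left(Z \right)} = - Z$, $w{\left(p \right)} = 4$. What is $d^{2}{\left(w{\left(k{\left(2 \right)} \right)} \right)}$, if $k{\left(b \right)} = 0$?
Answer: $16$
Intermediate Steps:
$d^{2}{\left(w{\left(k{\left(2 \right)} \right)} \right)} = \left(\left(-1\right) 4\right)^{2} = \left(-4\right)^{2} = 16$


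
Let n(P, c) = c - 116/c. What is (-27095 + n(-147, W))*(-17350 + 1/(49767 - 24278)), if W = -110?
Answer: 661678251714333/1401895 ≈ 4.7199e+8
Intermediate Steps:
(-27095 + n(-147, W))*(-17350 + 1/(49767 - 24278)) = (-27095 + (-110 - 116/(-110)))*(-17350 + 1/(49767 - 24278)) = (-27095 + (-110 - 116*(-1/110)))*(-17350 + 1/25489) = (-27095 + (-110 + 58/55))*(-17350 + 1/25489) = (-27095 - 5992/55)*(-442234149/25489) = -1496217/55*(-442234149/25489) = 661678251714333/1401895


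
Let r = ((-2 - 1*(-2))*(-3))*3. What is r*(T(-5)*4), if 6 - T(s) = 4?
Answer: 0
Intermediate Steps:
T(s) = 2 (T(s) = 6 - 1*4 = 6 - 4 = 2)
r = 0 (r = ((-2 + 2)*(-3))*3 = (0*(-3))*3 = 0*3 = 0)
r*(T(-5)*4) = 0*(2*4) = 0*8 = 0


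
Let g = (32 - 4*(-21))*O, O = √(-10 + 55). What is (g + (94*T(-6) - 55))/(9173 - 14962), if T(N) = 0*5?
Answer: 55/5789 - 348*√5/5789 ≈ -0.12492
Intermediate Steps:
O = 3*√5 (O = √45 = 3*√5 ≈ 6.7082)
T(N) = 0
g = 348*√5 (g = (32 - 4*(-21))*(3*√5) = (32 + 84)*(3*√5) = 116*(3*√5) = 348*√5 ≈ 778.15)
(g + (94*T(-6) - 55))/(9173 - 14962) = (348*√5 + (94*0 - 55))/(9173 - 14962) = (348*√5 + (0 - 55))/(-5789) = (348*√5 - 55)*(-1/5789) = (-55 + 348*√5)*(-1/5789) = 55/5789 - 348*√5/5789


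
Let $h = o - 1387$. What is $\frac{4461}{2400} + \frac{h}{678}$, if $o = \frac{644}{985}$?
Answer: $- \frac{9937759}{53426400} \approx -0.18601$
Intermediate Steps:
$o = \frac{644}{985}$ ($o = 644 \cdot \frac{1}{985} = \frac{644}{985} \approx 0.65381$)
$h = - \frac{1365551}{985}$ ($h = \frac{644}{985} - 1387 = - \frac{1365551}{985} \approx -1386.3$)
$\frac{4461}{2400} + \frac{h}{678} = \frac{4461}{2400} - \frac{1365551}{985 \cdot 678} = 4461 \cdot \frac{1}{2400} - \frac{1365551}{667830} = \frac{1487}{800} - \frac{1365551}{667830} = - \frac{9937759}{53426400}$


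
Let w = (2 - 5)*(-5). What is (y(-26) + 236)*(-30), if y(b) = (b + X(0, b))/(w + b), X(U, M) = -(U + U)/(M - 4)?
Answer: -78660/11 ≈ -7150.9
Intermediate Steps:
w = 15 (w = -3*(-5) = 15)
X(U, M) = -2*U/(-4 + M)
y(b) = b/(15 + b) (y(b) = (b - 2*0/(-4 + b))/(15 + b) = (b + 0)/(15 + b) = b/(15 + b))
(y(-26) + 236)*(-30) = (-26/(15 - 26) + 236)*(-30) = (-26/(-11) + 236)*(-30) = (-26*(-1/11) + 236)*(-30) = (26/11 + 236)*(-30) = (2622/11)*(-30) = -78660/11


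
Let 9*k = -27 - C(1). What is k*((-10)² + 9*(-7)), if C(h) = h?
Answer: -1036/9 ≈ -115.11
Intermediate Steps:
k = -28/9 (k = (-27 - 1*1)/9 = (-27 - 1)/9 = (⅑)*(-28) = -28/9 ≈ -3.1111)
k*((-10)² + 9*(-7)) = -28*((-10)² + 9*(-7))/9 = -28*(100 - 63)/9 = -28/9*37 = -1036/9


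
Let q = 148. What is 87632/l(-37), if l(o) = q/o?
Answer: -21908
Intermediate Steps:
l(o) = 148/o
87632/l(-37) = 87632/((148/(-37))) = 87632/((148*(-1/37))) = 87632/(-4) = 87632*(-¼) = -21908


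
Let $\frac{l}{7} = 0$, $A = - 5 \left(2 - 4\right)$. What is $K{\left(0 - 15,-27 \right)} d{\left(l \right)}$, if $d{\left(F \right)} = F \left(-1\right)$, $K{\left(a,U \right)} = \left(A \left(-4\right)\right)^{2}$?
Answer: $0$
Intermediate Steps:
$A = 10$ ($A = \left(-5\right) \left(-2\right) = 10$)
$K{\left(a,U \right)} = 1600$ ($K{\left(a,U \right)} = \left(10 \left(-4\right)\right)^{2} = \left(-40\right)^{2} = 1600$)
$l = 0$ ($l = 7 \cdot 0 = 0$)
$d{\left(F \right)} = - F$
$K{\left(0 - 15,-27 \right)} d{\left(l \right)} = 1600 \left(\left(-1\right) 0\right) = 1600 \cdot 0 = 0$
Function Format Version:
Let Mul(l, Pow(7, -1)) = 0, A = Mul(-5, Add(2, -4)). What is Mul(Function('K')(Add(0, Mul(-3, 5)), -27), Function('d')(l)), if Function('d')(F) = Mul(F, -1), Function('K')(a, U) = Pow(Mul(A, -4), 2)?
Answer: 0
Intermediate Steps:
A = 10 (A = Mul(-5, -2) = 10)
Function('K')(a, U) = 1600 (Function('K')(a, U) = Pow(Mul(10, -4), 2) = Pow(-40, 2) = 1600)
l = 0 (l = Mul(7, 0) = 0)
Function('d')(F) = Mul(-1, F)
Mul(Function('K')(Add(0, Mul(-3, 5)), -27), Function('d')(l)) = Mul(1600, Mul(-1, 0)) = Mul(1600, 0) = 0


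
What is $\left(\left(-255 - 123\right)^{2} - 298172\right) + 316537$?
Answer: $161249$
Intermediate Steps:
$\left(\left(-255 - 123\right)^{2} - 298172\right) + 316537 = \left(\left(-378\right)^{2} - 298172\right) + 316537 = \left(142884 - 298172\right) + 316537 = -155288 + 316537 = 161249$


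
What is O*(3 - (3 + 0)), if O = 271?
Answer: 0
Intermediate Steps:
O*(3 - (3 + 0)) = 271*(3 - (3 + 0)) = 271*(3 - 1*3) = 271*(3 - 3) = 271*0 = 0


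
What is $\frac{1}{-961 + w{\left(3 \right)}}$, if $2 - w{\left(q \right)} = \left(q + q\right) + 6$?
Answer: $- \frac{1}{971} \approx -0.0010299$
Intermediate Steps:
$w{\left(q \right)} = -4 - 2 q$ ($w{\left(q \right)} = 2 - \left(\left(q + q\right) + 6\right) = 2 - \left(2 q + 6\right) = 2 - \left(6 + 2 q\right) = -4 - 2 q$)
$\frac{1}{-961 + w{\left(3 \right)}} = \frac{1}{-961 - 10} = \frac{1}{-971} = - \frac{1}{971}$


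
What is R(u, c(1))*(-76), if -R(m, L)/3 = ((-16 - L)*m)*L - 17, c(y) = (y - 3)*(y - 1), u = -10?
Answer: -3876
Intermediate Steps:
c(y) = (-1 + y)*(-3 + y) (c(y) = (-3 + y)*(-1 + y) = (-1 + y)*(-3 + y))
R(m, L) = 51 - 3*L*m*(-16 - L) (R(m, L) = -3*(((-16 - L)*m)*L - 17) = -3*((m*(-16 - L))*L - 17) = -3*(L*m*(-16 - L) - 17) = -3*(-17 + L*m*(-16 - L)) = 51 - 3*L*m*(-16 - L))
R(u, c(1))*(-76) = (51 + 3*(-10)*(3 + 1² - 4*1)² + 48*(3 + 1² - 4*1)*(-10))*(-76) = (51 + 3*(-10)*(3 + 1 - 4)² + 48*(3 + 1 - 4)*(-10))*(-76) = (51 + 3*(-10)*0² + 48*0*(-10))*(-76) = (51 + 3*(-10)*0 + 0)*(-76) = (51 + 0 + 0)*(-76) = 51*(-76) = -3876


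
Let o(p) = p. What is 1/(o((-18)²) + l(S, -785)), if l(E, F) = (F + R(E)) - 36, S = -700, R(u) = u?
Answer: -1/1197 ≈ -0.00083542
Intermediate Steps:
l(E, F) = -36 + E + F (l(E, F) = (F + E) - 36 = (E + F) - 36 = -36 + E + F)
1/(o((-18)²) + l(S, -785)) = 1/((-18)² + (-36 - 700 - 785)) = 1/(324 - 1521) = 1/(-1197) = -1/1197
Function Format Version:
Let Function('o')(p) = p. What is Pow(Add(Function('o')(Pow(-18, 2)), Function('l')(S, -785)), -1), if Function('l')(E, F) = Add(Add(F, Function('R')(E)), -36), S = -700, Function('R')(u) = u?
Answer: Rational(-1, 1197) ≈ -0.00083542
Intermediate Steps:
Function('l')(E, F) = Add(-36, E, F) (Function('l')(E, F) = Add(Add(F, E), -36) = Add(Add(E, F), -36) = Add(-36, E, F))
Pow(Add(Function('o')(Pow(-18, 2)), Function('l')(S, -785)), -1) = Pow(Add(Pow(-18, 2), Add(-36, -700, -785)), -1) = Pow(Add(324, -1521), -1) = Pow(-1197, -1) = Rational(-1, 1197)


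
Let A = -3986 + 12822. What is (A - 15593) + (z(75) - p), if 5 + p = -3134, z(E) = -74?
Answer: -3692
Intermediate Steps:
A = 8836
p = -3139 (p = -5 - 3134 = -3139)
(A - 15593) + (z(75) - p) = (8836 - 15593) + (-74 - 1*(-3139)) = -6757 + (-74 + 3139) = -6757 + 3065 = -3692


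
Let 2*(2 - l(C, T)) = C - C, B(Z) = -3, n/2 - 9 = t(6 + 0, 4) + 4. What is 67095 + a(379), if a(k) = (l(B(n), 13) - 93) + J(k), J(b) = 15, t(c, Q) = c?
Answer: 67019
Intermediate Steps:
n = 38 (n = 18 + 2*((6 + 0) + 4) = 18 + 2*(6 + 4) = 18 + 2*10 = 18 + 20 = 38)
l(C, T) = 2 (l(C, T) = 2 - (C - C)/2 = 2 - ½*0 = 2 + 0 = 2)
a(k) = -76 (a(k) = (2 - 93) + 15 = -91 + 15 = -76)
67095 + a(379) = 67095 - 76 = 67019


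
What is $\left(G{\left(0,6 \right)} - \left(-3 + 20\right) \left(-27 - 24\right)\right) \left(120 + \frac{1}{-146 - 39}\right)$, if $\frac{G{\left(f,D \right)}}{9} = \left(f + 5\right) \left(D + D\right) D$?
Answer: $\frac{2464089}{5} \approx 4.9282 \cdot 10^{5}$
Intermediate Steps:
$G{\left(f,D \right)} = 18 D^{2} \left(5 + f\right)$ ($G{\left(f,D \right)} = 9 \left(f + 5\right) \left(D + D\right) D = 9 \left(5 + f\right) 2 D D = 9 \cdot 2 D \left(5 + f\right) D = 9 \cdot 2 D^{2} \left(5 + f\right) = 18 D^{2} \left(5 + f\right)$)
$\left(G{\left(0,6 \right)} - \left(-3 + 20\right) \left(-27 - 24\right)\right) \left(120 + \frac{1}{-146 - 39}\right) = \left(18 \cdot 6^{2} \left(5 + 0\right) - \left(-3 + 20\right) \left(-27 - 24\right)\right) \left(120 + \frac{1}{-146 - 39}\right) = \left(18 \cdot 36 \cdot 5 - 17 \left(-51\right)\right) \left(120 + \frac{1}{-185}\right) = \left(3240 - -867\right) \left(120 - \frac{1}{185}\right) = \left(3240 + 867\right) \frac{22199}{185} = 4107 \cdot \frac{22199}{185} = \frac{2464089}{5}$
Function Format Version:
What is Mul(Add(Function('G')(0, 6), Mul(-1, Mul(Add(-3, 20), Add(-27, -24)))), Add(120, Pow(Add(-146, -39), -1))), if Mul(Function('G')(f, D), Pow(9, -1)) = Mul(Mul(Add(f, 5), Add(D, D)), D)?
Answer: Rational(2464089, 5) ≈ 4.9282e+5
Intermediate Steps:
Function('G')(f, D) = Mul(18, Pow(D, 2), Add(5, f)) (Function('G')(f, D) = Mul(9, Mul(Mul(Add(f, 5), Add(D, D)), D)) = Mul(9, Mul(Mul(Add(5, f), Mul(2, D)), D)) = Mul(9, Mul(Mul(2, D, Add(5, f)), D)) = Mul(9, Mul(2, Pow(D, 2), Add(5, f))) = Mul(18, Pow(D, 2), Add(5, f)))
Mul(Add(Function('G')(0, 6), Mul(-1, Mul(Add(-3, 20), Add(-27, -24)))), Add(120, Pow(Add(-146, -39), -1))) = Mul(Add(Mul(18, Pow(6, 2), Add(5, 0)), Mul(-1, Mul(Add(-3, 20), Add(-27, -24)))), Add(120, Pow(Add(-146, -39), -1))) = Mul(Add(Mul(18, 36, 5), Mul(-1, Mul(17, -51))), Add(120, Pow(-185, -1))) = Mul(Add(3240, Mul(-1, -867)), Add(120, Rational(-1, 185))) = Mul(Add(3240, 867), Rational(22199, 185)) = Mul(4107, Rational(22199, 185)) = Rational(2464089, 5)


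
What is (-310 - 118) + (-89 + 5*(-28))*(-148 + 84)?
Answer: 14228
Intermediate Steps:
(-310 - 118) + (-89 + 5*(-28))*(-148 + 84) = -428 + (-89 - 140)*(-64) = -428 - 229*(-64) = -428 + 14656 = 14228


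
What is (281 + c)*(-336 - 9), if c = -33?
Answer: -85560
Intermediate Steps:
(281 + c)*(-336 - 9) = (281 - 33)*(-336 - 9) = 248*(-345) = -85560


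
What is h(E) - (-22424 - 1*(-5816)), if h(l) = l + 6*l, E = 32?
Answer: 16832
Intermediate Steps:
h(l) = 7*l
h(E) - (-22424 - 1*(-5816)) = 7*32 - (-22424 - 1*(-5816)) = 224 - (-22424 + 5816) = 224 - 1*(-16608) = 224 + 16608 = 16832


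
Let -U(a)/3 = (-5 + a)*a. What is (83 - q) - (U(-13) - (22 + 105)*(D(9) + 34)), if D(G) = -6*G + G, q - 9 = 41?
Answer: -662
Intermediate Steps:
q = 50 (q = 9 + 41 = 50)
D(G) = -5*G
U(a) = -3*a*(-5 + a) (U(a) = -3*(-5 + a)*a = -3*a*(-5 + a))
(83 - q) - (U(-13) - (22 + 105)*(D(9) + 34)) = (83 - 1*50) - (3*(-13)*(5 - 1*(-13)) - (22 + 105)*(-5*9 + 34)) = (83 - 50) - (3*(-13)*(5 + 13) - 127*(-45 + 34)) = 33 - (3*(-13)*18 - 127*(-11)) = 33 - (-702 - 1*(-1397)) = 33 - (-702 + 1397) = 33 - 1*695 = 33 - 695 = -662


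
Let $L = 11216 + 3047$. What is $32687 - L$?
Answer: $18424$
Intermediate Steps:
$L = 14263$
$32687 - L = 32687 - 14263 = 18424$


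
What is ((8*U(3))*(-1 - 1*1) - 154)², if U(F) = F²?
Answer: 88804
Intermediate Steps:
((8*U(3))*(-1 - 1*1) - 154)² = ((8*3²)*(-1 - 1*1) - 154)² = ((8*9)*(-1 - 1) - 154)² = (72*(-2) - 154)² = (-144 - 154)² = (-298)² = 88804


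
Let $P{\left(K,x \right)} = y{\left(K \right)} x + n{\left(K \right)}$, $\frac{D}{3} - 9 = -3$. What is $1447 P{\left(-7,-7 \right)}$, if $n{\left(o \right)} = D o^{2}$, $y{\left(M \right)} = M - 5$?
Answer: $1397802$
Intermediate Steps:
$D = 18$ ($D = 27 + 3 \left(-3\right) = 27 - 9 = 18$)
$y{\left(M \right)} = -5 + M$
$n{\left(o \right)} = 18 o^{2}$
$P{\left(K,x \right)} = 18 K^{2} + x \left(-5 + K\right)$ ($P{\left(K,x \right)} = \left(-5 + K\right) x + 18 K^{2} = x \left(-5 + K\right) + 18 K^{2} = 18 K^{2} + x \left(-5 + K\right)$)
$1447 P{\left(-7,-7 \right)} = 1447 \left(18 \left(-7\right)^{2} - 7 \left(-5 - 7\right)\right) = 1447 \left(18 \cdot 49 - -84\right) = 1447 \left(882 + 84\right) = 1447 \cdot 966 = 1397802$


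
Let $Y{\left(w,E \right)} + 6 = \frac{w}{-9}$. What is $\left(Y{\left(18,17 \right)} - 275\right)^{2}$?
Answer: $80089$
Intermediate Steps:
$Y{\left(w,E \right)} = -6 - \frac{w}{9}$ ($Y{\left(w,E \right)} = -6 + \frac{w}{-9} = -6 + w \left(- \frac{1}{9}\right) = -6 - \frac{w}{9}$)
$\left(Y{\left(18,17 \right)} - 275\right)^{2} = \left(\left(-6 - 2\right) - 275\right)^{2} = \left(-8 - 275\right)^{2} = \left(-283\right)^{2} = 80089$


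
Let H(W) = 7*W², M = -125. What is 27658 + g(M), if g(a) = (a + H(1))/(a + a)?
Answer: 3457309/125 ≈ 27658.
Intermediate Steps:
g(a) = (7 + a)/(2*a) (g(a) = (a + 7*1²)/(a + a) = (a + 7*1)/((2*a)) = (a + 7)*(1/(2*a)) = (7 + a)*(1/(2*a)) = (7 + a)/(2*a))
27658 + g(M) = 27658 + (½)*(7 - 125)/(-125) = 27658 + (½)*(-1/125)*(-118) = 27658 + 59/125 = 3457309/125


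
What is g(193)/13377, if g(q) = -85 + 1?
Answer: -4/637 ≈ -0.0062794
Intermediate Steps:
g(q) = -84
g(193)/13377 = -84/13377 = -84*1/13377 = -4/637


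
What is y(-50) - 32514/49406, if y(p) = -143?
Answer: -3548786/24703 ≈ -143.66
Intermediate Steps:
y(-50) - 32514/49406 = -143 - 32514/49406 = -143 - 32514*1/49406 = -143 - 16257/24703 = -3548786/24703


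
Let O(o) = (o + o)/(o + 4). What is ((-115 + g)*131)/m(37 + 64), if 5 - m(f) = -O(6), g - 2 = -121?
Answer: -153270/31 ≈ -4944.2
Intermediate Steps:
g = -119 (g = 2 - 121 = -119)
O(o) = 2*o/(4 + o) (O(o) = (2*o)/(4 + o) = 2*o/(4 + o))
m(f) = 31/5 (m(f) = 5 - (-1)*2*6/(4 + 6) = 5 - (-1)*2*6/10 = 5 - (-1)*2*6*(⅒) = 5 - (-1)*6/5 = 5 - 1*(-6/5) = 5 + 6/5 = 31/5)
((-115 + g)*131)/m(37 + 64) = ((-115 - 119)*131)/(31/5) = -234*131*(5/31) = -30654*5/31 = -153270/31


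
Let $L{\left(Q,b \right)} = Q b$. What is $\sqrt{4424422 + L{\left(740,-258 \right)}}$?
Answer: $7 \sqrt{86398} \approx 2057.5$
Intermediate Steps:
$\sqrt{4424422 + L{\left(740,-258 \right)}} = \sqrt{4424422 + 740 \left(-258\right)} = \sqrt{4424422 - 190920} = \sqrt{4233502} = 7 \sqrt{86398}$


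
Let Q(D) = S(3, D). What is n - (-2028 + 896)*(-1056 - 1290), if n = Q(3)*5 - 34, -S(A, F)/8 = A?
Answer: -2655826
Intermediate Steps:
S(A, F) = -8*A
Q(D) = -24 (Q(D) = -8*3 = -24)
n = -154 (n = -24*5 - 34 = -120 - 34 = -154)
n - (-2028 + 896)*(-1056 - 1290) = -154 - (-2028 + 896)*(-1056 - 1290) = -154 - (-1132)*(-2346) = -154 - 1*2655672 = -154 - 2655672 = -2655826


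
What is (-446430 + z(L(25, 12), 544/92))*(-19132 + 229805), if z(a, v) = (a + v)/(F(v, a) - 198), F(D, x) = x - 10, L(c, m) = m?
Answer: -105995214007849/1127 ≈ -9.4051e+10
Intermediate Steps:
F(D, x) = -10 + x
z(a, v) = (a + v)/(-208 + a) (z(a, v) = (a + v)/((-10 + a) - 198) = (a + v)/(-208 + a))
(-446430 + z(L(25, 12), 544/92))*(-19132 + 229805) = (-446430 + (12 + 544/92)/(-208 + 12))*(-19132 + 229805) = (-446430 + (12 + 544*(1/92))/(-196))*210673 = (-446430 - (12 + 136/23)/196)*210673 = (-446430 - 1/196*412/23)*210673 = (-446430 - 103/1127)*210673 = -503126713/1127*210673 = -105995214007849/1127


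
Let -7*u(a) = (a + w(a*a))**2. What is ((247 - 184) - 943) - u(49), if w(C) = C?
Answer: 856620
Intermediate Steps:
u(a) = -(a + a**2)**2/7 (u(a) = -(a + a*a)**2/7 = -(a + a**2)**2/7)
((247 - 184) - 943) - u(49) = ((247 - 184) - 943) - (-1)*49**2*(1 + 49)**2/7 = (63 - 943) - (-1)*2401*50**2/7 = -880 - (-1)*2401*2500/7 = -880 - 1*(-857500) = -880 + 857500 = 856620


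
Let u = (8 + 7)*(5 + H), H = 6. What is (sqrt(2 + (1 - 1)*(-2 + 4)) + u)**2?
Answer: (165 + sqrt(2))**2 ≈ 27694.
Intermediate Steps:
u = 165 (u = (8 + 7)*(5 + 6) = 15*11 = 165)
(sqrt(2 + (1 - 1)*(-2 + 4)) + u)**2 = (sqrt(2 + (1 - 1)*(-2 + 4)) + 165)**2 = (sqrt(2 + 0*2) + 165)**2 = (sqrt(2 + 0) + 165)**2 = (sqrt(2) + 165)**2 = (165 + sqrt(2))**2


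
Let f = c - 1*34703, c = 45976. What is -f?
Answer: -11273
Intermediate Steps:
f = 11273 (f = 45976 - 1*34703 = 45976 - 34703 = 11273)
-f = -1*11273 = -11273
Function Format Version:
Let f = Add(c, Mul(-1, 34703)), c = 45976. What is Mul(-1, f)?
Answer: -11273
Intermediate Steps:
f = 11273 (f = Add(45976, Mul(-1, 34703)) = Add(45976, -34703) = 11273)
Mul(-1, f) = Mul(-1, 11273) = -11273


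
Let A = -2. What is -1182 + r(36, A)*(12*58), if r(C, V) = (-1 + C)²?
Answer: 851418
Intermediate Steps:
-1182 + r(36, A)*(12*58) = -1182 + (-1 + 36)²*(12*58) = -1182 + 35²*696 = -1182 + 1225*696 = -1182 + 852600 = 851418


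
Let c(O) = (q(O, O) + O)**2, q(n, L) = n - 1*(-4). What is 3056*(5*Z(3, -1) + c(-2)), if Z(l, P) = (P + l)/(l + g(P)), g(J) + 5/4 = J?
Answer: 122240/3 ≈ 40747.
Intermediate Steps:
g(J) = -5/4 + J
q(n, L) = 4 + n (q(n, L) = n + 4 = 4 + n)
c(O) = (4 + 2*O)**2 (c(O) = ((4 + O) + O)**2 = (4 + 2*O)**2)
Z(l, P) = (P + l)/(-5/4 + P + l) (Z(l, P) = (P + l)/(l + (-5/4 + P)) = (P + l)/(-5/4 + P + l))
3056*(5*Z(3, -1) + c(-2)) = 3056*(5*(4*(-1 + 3)/(-5 + 4*(-1) + 4*3)) + 4*(2 - 2)**2) = 3056*(5*(4*2/(-5 - 4 + 12)) + 4*0**2) = 3056*(5*(4*2/3) + 4*0) = 3056*(5*(4*(1/3)*2) + 0) = 3056*(5*(8/3) + 0) = 3056*(40/3 + 0) = 3056*(40/3) = 122240/3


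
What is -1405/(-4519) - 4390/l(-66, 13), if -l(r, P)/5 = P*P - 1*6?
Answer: 4196697/736597 ≈ 5.6974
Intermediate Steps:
l(r, P) = 30 - 5*P**2 (l(r, P) = -5*(P*P - 1*6) = -5*(P**2 - 6) = -5*(-6 + P**2) = 30 - 5*P**2)
-1405/(-4519) - 4390/l(-66, 13) = -1405/(-4519) - 4390/(30 - 5*13**2) = -1405*(-1/4519) - 4390/(30 - 5*169) = 1405/4519 - 4390/(30 - 845) = 1405/4519 - 4390/(-815) = 1405/4519 - 4390*(-1/815) = 1405/4519 + 878/163 = 4196697/736597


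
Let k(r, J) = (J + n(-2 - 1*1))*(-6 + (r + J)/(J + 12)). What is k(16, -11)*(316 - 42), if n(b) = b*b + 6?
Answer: -1096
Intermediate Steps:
n(b) = 6 + b² (n(b) = b² + 6 = 6 + b²)
k(r, J) = (-6 + (J + r)/(12 + J))*(15 + J) (k(r, J) = (J + (6 + (-2 - 1*1)²))*(-6 + (r + J)/(J + 12)) = (J + (6 + (-2 - 1)²))*(-6 + (J + r)/(12 + J)) = (J + (6 + (-3)²))*(-6 + (J + r)/(12 + J)) = (J + (6 + 9))*(-6 + (J + r)/(12 + J)) = (J + 15)*(-6 + (J + r)/(12 + J)) = (15 + J)*(-6 + (J + r)/(12 + J)) = (-6 + (J + r)/(12 + J))*(15 + J))
k(16, -11)*(316 - 42) = ((-1080 - 147*(-11) - 5*(-11)² + 15*16 - 11*16)/(12 - 11))*(316 - 42) = ((-1080 + 1617 - 5*121 + 240 - 176)/1)*274 = (1*(-1080 + 1617 - 605 + 240 - 176))*274 = (1*(-4))*274 = -4*274 = -1096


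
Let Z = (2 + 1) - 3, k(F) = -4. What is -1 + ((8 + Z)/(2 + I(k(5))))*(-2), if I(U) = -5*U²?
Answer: -31/39 ≈ -0.79487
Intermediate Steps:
Z = 0 (Z = 3 - 3 = 0)
-1 + ((8 + Z)/(2 + I(k(5))))*(-2) = -1 + ((8 + 0)/(2 - 5*(-4)²))*(-2) = -1 + (8/(2 - 5*16))*(-2) = -1 + (8/(2 - 80))*(-2) = -1 + (8/(-78))*(-2) = -1 + (8*(-1/78))*(-2) = -1 - 4/39*(-2) = -1 + 8/39 = -31/39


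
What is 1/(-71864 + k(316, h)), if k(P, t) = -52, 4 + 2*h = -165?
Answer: -1/71916 ≈ -1.3905e-5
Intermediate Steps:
h = -169/2 (h = -2 + (½)*(-165) = -2 - 165/2 = -169/2 ≈ -84.500)
1/(-71864 + k(316, h)) = 1/(-71864 - 52) = 1/(-71916) = -1/71916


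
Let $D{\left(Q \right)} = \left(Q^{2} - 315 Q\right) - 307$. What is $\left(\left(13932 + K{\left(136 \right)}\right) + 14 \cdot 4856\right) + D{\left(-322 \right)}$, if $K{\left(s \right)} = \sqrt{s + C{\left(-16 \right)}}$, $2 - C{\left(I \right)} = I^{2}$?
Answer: $286723 + i \sqrt{118} \approx 2.8672 \cdot 10^{5} + 10.863 i$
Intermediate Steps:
$C{\left(I \right)} = 2 - I^{2}$
$D{\left(Q \right)} = -307 + Q^{2} - 315 Q$
$K{\left(s \right)} = \sqrt{-254 + s}$ ($K{\left(s \right)} = \sqrt{s + \left(2 - \left(-16\right)^{2}\right)} = \sqrt{s + \left(2 - 256\right)} = \sqrt{s - 254} = \sqrt{-254 + s}$)
$\left(\left(13932 + K{\left(136 \right)}\right) + 14 \cdot 4856\right) + D{\left(-322 \right)} = \left(\left(13932 + \sqrt{-254 + 136}\right) + 14 \cdot 4856\right) - \left(-101123 - 103684\right) = \left(\left(13932 + \sqrt{-118}\right) + 67984\right) + \left(-307 + 103684 + 101430\right) = \left(\left(13932 + i \sqrt{118}\right) + 67984\right) + 204807 = \left(81916 + i \sqrt{118}\right) + 204807 = 286723 + i \sqrt{118}$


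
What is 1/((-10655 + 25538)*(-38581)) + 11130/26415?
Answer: 47339684145/112352000167 ≈ 0.42135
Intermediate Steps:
1/((-10655 + 25538)*(-38581)) + 11130/26415 = -1/38581/14883 + 11130*(1/26415) = (1/14883)*(-1/38581) + 742/1761 = -1/574201023 + 742/1761 = 47339684145/112352000167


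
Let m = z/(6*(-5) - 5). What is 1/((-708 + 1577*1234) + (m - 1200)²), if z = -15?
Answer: 49/165829799 ≈ 2.9548e-7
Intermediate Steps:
m = 3/7 (m = -15/(6*(-5) - 5) = -15/(-30 - 5) = -15/(-35) = -1/35*(-15) = 3/7 ≈ 0.42857)
1/((-708 + 1577*1234) + (m - 1200)²) = 1/((-708 + 1577*1234) + (3/7 - 1200)²) = 1/((-708 + 1946018) + (-8397/7)²) = 1/(1945310 + 70509609/49) = 1/(165829799/49) = 49/165829799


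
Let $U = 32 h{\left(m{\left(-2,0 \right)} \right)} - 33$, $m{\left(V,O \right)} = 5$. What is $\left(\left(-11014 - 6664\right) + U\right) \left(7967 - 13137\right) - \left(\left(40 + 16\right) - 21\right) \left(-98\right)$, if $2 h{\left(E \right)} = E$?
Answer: $91155700$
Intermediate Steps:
$h{\left(E \right)} = \frac{E}{2}$
$U = 47$ ($U = 32 \cdot \frac{1}{2} \cdot 5 - 33 = 32 \cdot \frac{5}{2} - 33 = 80 - 33 = 47$)
$\left(\left(-11014 - 6664\right) + U\right) \left(7967 - 13137\right) - \left(\left(40 + 16\right) - 21\right) \left(-98\right) = \left(\left(-11014 - 6664\right) + 47\right) \left(7967 - 13137\right) - \left(\left(40 + 16\right) - 21\right) \left(-98\right) = \left(-17678 + 47\right) \left(-5170\right) - \left(56 - 21\right) \left(-98\right) = \left(-17631\right) \left(-5170\right) - 35 \left(-98\right) = 91152270 - -3430 = 91152270 + 3430 = 91155700$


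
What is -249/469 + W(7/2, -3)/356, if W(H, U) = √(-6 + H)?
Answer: -249/469 + I*√10/712 ≈ -0.53092 + 0.0044414*I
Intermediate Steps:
-249/469 + W(7/2, -3)/356 = -249/469 + √(-6 + 7/2)/356 = -249*1/469 + √(-6 + 7*(½))*(1/356) = -249/469 + √(-6 + 7/2)*(1/356) = -249/469 + √(-5/2)*(1/356) = -249/469 + (I*√10/2)*(1/356) = -249/469 + I*√10/712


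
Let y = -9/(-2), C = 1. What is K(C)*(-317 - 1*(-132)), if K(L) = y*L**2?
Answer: -1665/2 ≈ -832.50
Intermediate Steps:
y = 9/2 (y = -9*(-1/2) = 9/2 ≈ 4.5000)
K(L) = 9*L**2/2
K(C)*(-317 - 1*(-132)) = ((9/2)*1**2)*(-317 - 1*(-132)) = ((9/2)*1)*(-317 + 132) = (9/2)*(-185) = -1665/2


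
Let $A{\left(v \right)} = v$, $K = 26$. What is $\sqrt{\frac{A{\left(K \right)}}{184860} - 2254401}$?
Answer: $\frac{i \sqrt{12662744976110}}{2370} \approx 1501.5 i$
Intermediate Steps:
$\sqrt{\frac{A{\left(K \right)}}{184860} - 2254401} = \sqrt{\frac{26}{184860} - 2254401} = \sqrt{26 \cdot \frac{1}{184860} - 2254401} = \sqrt{\frac{1}{7110} - 2254401} = \sqrt{- \frac{16028791109}{7110}} = \frac{i \sqrt{12662744976110}}{2370}$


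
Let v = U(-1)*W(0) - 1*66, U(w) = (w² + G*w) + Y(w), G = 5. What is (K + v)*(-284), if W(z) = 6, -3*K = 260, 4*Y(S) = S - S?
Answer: 150520/3 ≈ 50173.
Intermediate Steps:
Y(S) = 0 (Y(S) = (S - S)/4 = (¼)*0 = 0)
K = -260/3 (K = -⅓*260 = -260/3 ≈ -86.667)
U(w) = w² + 5*w (U(w) = (w² + 5*w) + 0 = w² + 5*w)
v = -90 (v = -(5 - 1)*6 - 1*66 = -1*4*6 - 66 = -4*6 - 66 = -24 - 66 = -90)
(K + v)*(-284) = (-260/3 - 90)*(-284) = -530/3*(-284) = 150520/3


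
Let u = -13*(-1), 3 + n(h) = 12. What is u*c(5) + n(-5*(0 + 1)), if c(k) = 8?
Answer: 113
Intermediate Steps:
n(h) = 9 (n(h) = -3 + 12 = 9)
u = 13
u*c(5) + n(-5*(0 + 1)) = 13*8 + 9 = 104 + 9 = 113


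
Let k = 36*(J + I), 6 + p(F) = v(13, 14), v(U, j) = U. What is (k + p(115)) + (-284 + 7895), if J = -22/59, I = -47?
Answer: 348842/59 ≈ 5912.6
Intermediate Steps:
p(F) = 7 (p(F) = -6 + 13 = 7)
J = -22/59 (J = -22*1/59 = -22/59 ≈ -0.37288)
k = -100620/59 (k = 36*(-22/59 - 47) = 36*(-2795/59) = -100620/59 ≈ -1705.4)
(k + p(115)) + (-284 + 7895) = (-100620/59 + 7) + (-284 + 7895) = -100207/59 + 7611 = 348842/59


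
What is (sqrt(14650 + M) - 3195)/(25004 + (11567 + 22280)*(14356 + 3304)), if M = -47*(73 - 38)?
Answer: -3195/597763024 + 51*sqrt(5)/597763024 ≈ -5.1542e-6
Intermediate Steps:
M = -1645 (M = -47*35 = -1645)
(sqrt(14650 + M) - 3195)/(25004 + (11567 + 22280)*(14356 + 3304)) = (sqrt(14650 - 1645) - 3195)/(25004 + (11567 + 22280)*(14356 + 3304)) = (sqrt(13005) - 3195)/(25004 + 33847*17660) = (51*sqrt(5) - 3195)/(25004 + 597738020) = (-3195 + 51*sqrt(5))/597763024 = (-3195 + 51*sqrt(5))*(1/597763024) = -3195/597763024 + 51*sqrt(5)/597763024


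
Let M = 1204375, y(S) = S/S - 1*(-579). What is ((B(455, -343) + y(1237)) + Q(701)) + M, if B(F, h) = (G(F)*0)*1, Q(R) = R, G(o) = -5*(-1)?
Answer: 1205656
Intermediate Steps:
G(o) = 5
B(F, h) = 0 (B(F, h) = (5*0)*1 = 0*1 = 0)
y(S) = 580 (y(S) = 1 + 579 = 580)
((B(455, -343) + y(1237)) + Q(701)) + M = ((0 + 580) + 701) + 1204375 = (580 + 701) + 1204375 = 1281 + 1204375 = 1205656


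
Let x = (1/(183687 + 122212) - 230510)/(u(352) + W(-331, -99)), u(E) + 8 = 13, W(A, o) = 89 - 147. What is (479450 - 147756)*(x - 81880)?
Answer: -37902937464842134/1473877 ≈ -2.5716e+10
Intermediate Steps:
W(A, o) = -58
u(E) = 5 (u(E) = -8 + 13 = 5)
x = 70512778489/16212647 (x = (1/(183687 + 122212) - 230510)/(5 - 58) = (1/305899 - 230510)/(-53) = (1/305899 - 230510)*(-1/53) = -70512778489/305899*(-1/53) = 70512778489/16212647 ≈ 4349.2)
(479450 - 147756)*(x - 81880) = (479450 - 147756)*(70512778489/16212647 - 81880) = 331694*(-1256978757871/16212647) = -37902937464842134/1473877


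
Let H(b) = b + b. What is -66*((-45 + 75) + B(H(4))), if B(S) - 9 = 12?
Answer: -3366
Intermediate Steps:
H(b) = 2*b
B(S) = 21 (B(S) = 9 + 12 = 21)
-66*((-45 + 75) + B(H(4))) = -66*((-45 + 75) + 21) = -66*(30 + 21) = -66*51 = -3366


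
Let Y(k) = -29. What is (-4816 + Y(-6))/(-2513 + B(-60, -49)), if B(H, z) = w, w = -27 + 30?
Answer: 969/502 ≈ 1.9303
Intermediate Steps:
w = 3
B(H, z) = 3
(-4816 + Y(-6))/(-2513 + B(-60, -49)) = (-4816 - 29)/(-2513 + 3) = -4845/(-2510) = -4845*(-1/2510) = 969/502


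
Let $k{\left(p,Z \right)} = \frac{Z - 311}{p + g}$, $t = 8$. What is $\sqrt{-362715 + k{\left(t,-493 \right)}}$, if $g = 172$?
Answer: $\frac{2 i \sqrt{20402970}}{15} \approx 602.26 i$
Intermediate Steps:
$k{\left(p,Z \right)} = \frac{-311 + Z}{172 + p}$ ($k{\left(p,Z \right)} = \frac{Z - 311}{p + 172} = \frac{-311 + Z}{172 + p}$)
$\sqrt{-362715 + k{\left(t,-493 \right)}} = \sqrt{-362715 + \frac{-311 - 493}{172 + 8}} = \sqrt{-362715 + \frac{1}{180} \left(-804\right)} = \sqrt{-362715 - \frac{67}{15}} = \sqrt{- \frac{5440792}{15}} = \frac{2 i \sqrt{20402970}}{15}$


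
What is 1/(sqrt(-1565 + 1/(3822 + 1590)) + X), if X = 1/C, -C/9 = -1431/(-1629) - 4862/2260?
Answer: 864527136236280/15499692941007304873 - 3659981559174*I*sqrt(11459610987)/15499692941007304873 ≈ 5.5777e-5 - 0.025278*I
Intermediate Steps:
C = 2343069/204530 (C = -9*(-1431/(-1629) - 4862/2260) = -9*(-1431*(-1/1629) - 4862*1/2260) = -9*(159/181 - 2431/1130) = -9*(-260341/204530) = 2343069/204530 ≈ 11.456)
X = 204530/2343069 (X = 1/(2343069/204530) = 204530/2343069 ≈ 0.087291)
1/(sqrt(-1565 + 1/(3822 + 1590)) + X) = 1/(sqrt(-1565 + 1/(3822 + 1590)) + 204530/2343069) = 1/(sqrt(-1565 + 1/5412) + 204530/2343069) = 1/(sqrt(-8469779/5412) + 204530/2343069) = 1/(I*sqrt(11459610987)/2706 + 204530/2343069) = 1/(204530/2343069 + I*sqrt(11459610987)/2706)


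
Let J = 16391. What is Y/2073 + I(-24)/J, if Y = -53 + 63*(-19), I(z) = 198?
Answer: -20078296/33978543 ≈ -0.59091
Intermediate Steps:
Y = -1250 (Y = -53 - 1197 = -1250)
Y/2073 + I(-24)/J = -1250/2073 + 198/16391 = -20078296/33978543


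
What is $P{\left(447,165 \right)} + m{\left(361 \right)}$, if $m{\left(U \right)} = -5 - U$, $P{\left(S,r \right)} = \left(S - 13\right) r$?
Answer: $71244$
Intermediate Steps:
$P{\left(S,r \right)} = r \left(-13 + S\right)$ ($P{\left(S,r \right)} = \left(-13 + S\right) r = r \left(-13 + S\right)$)
$P{\left(447,165 \right)} + m{\left(361 \right)} = 165 \left(-13 + 447\right) - 366 = 165 \cdot 434 - 366 = 71610 - 366 = 71244$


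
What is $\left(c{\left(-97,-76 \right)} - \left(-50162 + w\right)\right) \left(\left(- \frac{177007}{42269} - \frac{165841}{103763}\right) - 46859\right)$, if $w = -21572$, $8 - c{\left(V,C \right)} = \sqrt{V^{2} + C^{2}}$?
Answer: $- \frac{1340577496216377846}{398723477} + \frac{205546994206743 \sqrt{15185}}{4385958247} \approx -3.3564 \cdot 10^{9}$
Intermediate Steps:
$c{\left(V,C \right)} = 8 - \sqrt{C^{2} + V^{2}}$ ($c{\left(V,C \right)} = 8 - \sqrt{V^{2} + C^{2}} = 8 - \sqrt{C^{2} + V^{2}}$)
$\left(c{\left(-97,-76 \right)} - \left(-50162 + w\right)\right) \left(\left(- \frac{177007}{42269} - \frac{165841}{103763}\right) - 46859\right) = \left(\left(8 - \sqrt{\left(-76\right)^{2} + \left(-97\right)^{2}}\right) + \left(50162 - -21572\right)\right) \left(\left(- \frac{177007}{42269} - \frac{165841}{103763}\right) - 46859\right) = \left(\left(8 - \sqrt{5776 + 9409}\right) + \left(50162 + 21572\right)\right) \left(\left(\left(-177007\right) \frac{1}{42269} - \frac{165841}{103763}\right) - 46859\right) = \left(\left(8 - \sqrt{15185}\right) + 71734\right) \left(\left(- \frac{177007}{42269} - \frac{165841}{103763}\right) - 46859\right) = \left(71742 - \sqrt{15185}\right) \left(- \frac{25376710570}{4385958247} - 46859\right) = \left(71742 - \sqrt{15185}\right) \left(- \frac{205546994206743}{4385958247}\right) = - \frac{1340577496216377846}{398723477} + \frac{205546994206743 \sqrt{15185}}{4385958247}$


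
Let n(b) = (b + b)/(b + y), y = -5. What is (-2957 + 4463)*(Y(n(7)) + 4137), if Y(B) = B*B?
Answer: 6304116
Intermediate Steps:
n(b) = 2*b/(-5 + b) (n(b) = (b + b)/(b - 5) = (2*b)/(-5 + b) = 2*b/(-5 + b))
Y(B) = B²
(-2957 + 4463)*(Y(n(7)) + 4137) = (-2957 + 4463)*((2*7/(-5 + 7))² + 4137) = 1506*((2*7/2)² + 4137) = 1506*((2*7*(½))² + 4137) = 1506*(7² + 4137) = 1506*(49 + 4137) = 1506*4186 = 6304116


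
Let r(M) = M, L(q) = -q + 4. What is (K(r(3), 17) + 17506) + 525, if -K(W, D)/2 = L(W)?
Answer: 18029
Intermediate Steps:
L(q) = 4 - q
K(W, D) = -8 + 2*W (K(W, D) = -2*(4 - W) = -8 + 2*W)
(K(r(3), 17) + 17506) + 525 = ((-8 + 2*3) + 17506) + 525 = ((-8 + 6) + 17506) + 525 = (-2 + 17506) + 525 = 17504 + 525 = 18029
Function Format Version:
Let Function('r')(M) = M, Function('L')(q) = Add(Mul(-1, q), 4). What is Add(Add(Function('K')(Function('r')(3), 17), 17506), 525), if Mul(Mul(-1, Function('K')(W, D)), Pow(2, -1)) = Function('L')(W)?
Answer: 18029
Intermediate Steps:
Function('L')(q) = Add(4, Mul(-1, q))
Function('K')(W, D) = Add(-8, Mul(2, W)) (Function('K')(W, D) = Mul(-2, Add(4, Mul(-1, W))) = Add(-8, Mul(2, W)))
Add(Add(Function('K')(Function('r')(3), 17), 17506), 525) = Add(Add(Add(-8, Mul(2, 3)), 17506), 525) = Add(Add(Add(-8, 6), 17506), 525) = Add(Add(-2, 17506), 525) = Add(17504, 525) = 18029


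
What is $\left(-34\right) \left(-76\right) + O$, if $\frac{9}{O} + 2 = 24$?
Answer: $\frac{56857}{22} \approx 2584.4$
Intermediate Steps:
$O = \frac{9}{22}$ ($O = \frac{9}{-2 + 24} = \frac{9}{22} \approx 0.40909$)
$\left(-34\right) \left(-76\right) + O = \left(-34\right) \left(-76\right) + \frac{9}{22} = 2584 + \frac{9}{22} = \frac{56857}{22}$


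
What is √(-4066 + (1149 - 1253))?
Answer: I*√4170 ≈ 64.576*I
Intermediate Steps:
√(-4066 + (1149 - 1253)) = √(-4066 - 104) = √(-4170) = I*√4170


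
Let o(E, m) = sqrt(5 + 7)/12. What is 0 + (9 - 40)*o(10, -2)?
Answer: -31*sqrt(3)/6 ≈ -8.9489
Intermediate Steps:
o(E, m) = sqrt(3)/6 (o(E, m) = sqrt(12)*(1/12) = (2*sqrt(3))*(1/12) = sqrt(3)/6)
0 + (9 - 40)*o(10, -2) = 0 + (9 - 40)*(sqrt(3)/6) = 0 - 31*sqrt(3)/6 = -31*sqrt(3)/6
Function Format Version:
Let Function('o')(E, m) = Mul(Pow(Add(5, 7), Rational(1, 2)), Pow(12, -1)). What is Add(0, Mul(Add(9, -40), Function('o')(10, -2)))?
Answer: Mul(Rational(-31, 6), Pow(3, Rational(1, 2))) ≈ -8.9489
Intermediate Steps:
Function('o')(E, m) = Mul(Rational(1, 6), Pow(3, Rational(1, 2))) (Function('o')(E, m) = Mul(Pow(12, Rational(1, 2)), Rational(1, 12)) = Mul(Mul(2, Pow(3, Rational(1, 2))), Rational(1, 12)) = Mul(Rational(1, 6), Pow(3, Rational(1, 2))))
Add(0, Mul(Add(9, -40), Function('o')(10, -2))) = Add(0, Mul(Add(9, -40), Mul(Rational(1, 6), Pow(3, Rational(1, 2))))) = Add(0, Mul(-31, Mul(Rational(1, 6), Pow(3, Rational(1, 2))))) = Add(0, Mul(Rational(-31, 6), Pow(3, Rational(1, 2)))) = Mul(Rational(-31, 6), Pow(3, Rational(1, 2)))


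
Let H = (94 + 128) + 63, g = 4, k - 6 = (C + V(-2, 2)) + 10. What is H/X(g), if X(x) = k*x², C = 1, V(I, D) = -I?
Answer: 15/16 ≈ 0.93750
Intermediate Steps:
k = 19 (k = 6 + ((1 - 1*(-2)) + 10) = 6 + ((1 + 2) + 10) = 6 + (3 + 10) = 6 + 13 = 19)
X(x) = 19*x²
H = 285 (H = 222 + 63 = 285)
H/X(g) = 285/((19*4²)) = 285/((19*16)) = 285/304 = 285*(1/304) = 15/16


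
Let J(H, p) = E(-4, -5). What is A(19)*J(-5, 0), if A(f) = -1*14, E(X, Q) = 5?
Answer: -70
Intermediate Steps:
A(f) = -14
J(H, p) = 5
A(19)*J(-5, 0) = -14*5 = -70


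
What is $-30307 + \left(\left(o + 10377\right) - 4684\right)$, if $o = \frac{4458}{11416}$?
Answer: $- \frac{140494483}{5708} \approx -24614.0$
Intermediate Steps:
$o = \frac{2229}{5708}$ ($o = 4458 \cdot \frac{1}{11416} = \frac{2229}{5708} \approx 0.3905$)
$-30307 + \left(\left(o + 10377\right) - 4684\right) = -30307 + \left(\left(\frac{2229}{5708} + 10377\right) - 4684\right) = -30307 + \left(\frac{59234145}{5708} - 4684\right) = -30307 + \frac{32497873}{5708} = - \frac{140494483}{5708}$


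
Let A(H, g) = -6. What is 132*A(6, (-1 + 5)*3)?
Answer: -792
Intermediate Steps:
132*A(6, (-1 + 5)*3) = 132*(-6) = -792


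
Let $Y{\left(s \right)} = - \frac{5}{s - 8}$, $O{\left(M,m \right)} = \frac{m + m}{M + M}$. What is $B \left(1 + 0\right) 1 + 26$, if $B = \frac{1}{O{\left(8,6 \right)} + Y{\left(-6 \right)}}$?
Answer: $\frac{834}{31} \approx 26.903$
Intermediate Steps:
$O{\left(M,m \right)} = \frac{m}{M}$ ($O{\left(M,m \right)} = \frac{2 m}{2 M} = 2 m \frac{1}{2 M} = \frac{m}{M}$)
$Y{\left(s \right)} = - \frac{5}{-8 + s}$
$B = \frac{28}{31}$ ($B = \frac{1}{\frac{6}{8} - \frac{5}{-8 - 6}} = \frac{1}{6 \cdot \frac{1}{8} - \frac{5}{-14}} = \frac{1}{\frac{3}{4} - - \frac{5}{14}} = \frac{1}{\frac{3}{4} + \frac{5}{14}} = \frac{1}{\frac{31}{28}} = \frac{28}{31} \approx 0.90323$)
$B \left(1 + 0\right) 1 + 26 = \frac{28 \left(1 + 0\right) 1}{31} + 26 = \frac{28 \cdot 1 \cdot 1}{31} + 26 = \frac{28}{31} \cdot 1 + 26 = \frac{28}{31} + 26 = \frac{834}{31}$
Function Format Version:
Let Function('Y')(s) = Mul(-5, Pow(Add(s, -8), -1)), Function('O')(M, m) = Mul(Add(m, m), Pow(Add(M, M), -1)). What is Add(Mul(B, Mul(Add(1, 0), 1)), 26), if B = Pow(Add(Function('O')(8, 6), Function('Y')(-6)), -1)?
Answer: Rational(834, 31) ≈ 26.903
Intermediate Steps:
Function('O')(M, m) = Mul(m, Pow(M, -1)) (Function('O')(M, m) = Mul(Mul(2, m), Pow(Mul(2, M), -1)) = Mul(Mul(2, m), Mul(Rational(1, 2), Pow(M, -1))) = Mul(m, Pow(M, -1)))
Function('Y')(s) = Mul(-5, Pow(Add(-8, s), -1))
B = Rational(28, 31) (B = Pow(Add(Mul(6, Pow(8, -1)), Mul(-5, Pow(Add(-8, -6), -1))), -1) = Pow(Add(Mul(6, Rational(1, 8)), Mul(-5, Pow(-14, -1))), -1) = Pow(Add(Rational(3, 4), Mul(-5, Rational(-1, 14))), -1) = Pow(Add(Rational(3, 4), Rational(5, 14)), -1) = Pow(Rational(31, 28), -1) = Rational(28, 31) ≈ 0.90323)
Add(Mul(B, Mul(Add(1, 0), 1)), 26) = Add(Mul(Rational(28, 31), Mul(Add(1, 0), 1)), 26) = Add(Mul(Rational(28, 31), Mul(1, 1)), 26) = Add(Mul(Rational(28, 31), 1), 26) = Add(Rational(28, 31), 26) = Rational(834, 31)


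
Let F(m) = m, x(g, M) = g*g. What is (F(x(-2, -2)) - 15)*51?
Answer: -561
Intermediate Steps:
x(g, M) = g²
(F(x(-2, -2)) - 15)*51 = ((-2)² - 15)*51 = (4 - 15)*51 = -11*51 = -561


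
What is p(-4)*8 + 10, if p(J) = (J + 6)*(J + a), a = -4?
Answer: -118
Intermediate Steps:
p(J) = (-4 + J)*(6 + J) (p(J) = (J + 6)*(J - 4) = (6 + J)*(-4 + J) = (-4 + J)*(6 + J))
p(-4)*8 + 10 = (-24 + (-4)**2 + 2*(-4))*8 + 10 = (-24 + 16 - 8)*8 + 10 = -16*8 + 10 = -128 + 10 = -118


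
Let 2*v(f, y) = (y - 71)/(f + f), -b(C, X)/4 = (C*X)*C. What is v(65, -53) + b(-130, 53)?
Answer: -232882031/65 ≈ -3.5828e+6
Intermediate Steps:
b(C, X) = -4*X*C² (b(C, X) = -4*C*X*C = -4*X*C²)
v(f, y) = (-71 + y)/(4*f) (v(f, y) = ((y - 71)/(f + f))/2 = ((-71 + y)/((2*f)))/2 = ((-71 + y)*(1/(2*f)))/2 = ((-71 + y)/(2*f))/2 = (-71 + y)/(4*f))
v(65, -53) + b(-130, 53) = (¼)*(-71 - 53)/65 - 4*53*(-130)² = (¼)*(1/65)*(-124) - 4*53*16900 = -31/65 - 3582800 = -232882031/65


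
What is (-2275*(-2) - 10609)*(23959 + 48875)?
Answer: -441301206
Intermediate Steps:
(-2275*(-2) - 10609)*(23959 + 48875) = (4550 - 10609)*72834 = -6059*72834 = -441301206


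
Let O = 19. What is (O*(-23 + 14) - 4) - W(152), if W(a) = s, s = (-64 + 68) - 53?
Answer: -126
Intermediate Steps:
s = -49 (s = 4 - 53 = -49)
W(a) = -49
(O*(-23 + 14) - 4) - W(152) = (19*(-23 + 14) - 4) - 1*(-49) = (19*(-9) - 4) + 49 = (-171 - 4) + 49 = -175 + 49 = -126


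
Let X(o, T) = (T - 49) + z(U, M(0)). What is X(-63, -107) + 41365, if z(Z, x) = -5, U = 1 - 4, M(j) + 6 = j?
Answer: 41204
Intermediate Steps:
M(j) = -6 + j
U = -3
X(o, T) = -54 + T (X(o, T) = (T - 49) - 5 = (-49 + T) - 5 = -54 + T)
X(-63, -107) + 41365 = (-54 - 107) + 41365 = -161 + 41365 = 41204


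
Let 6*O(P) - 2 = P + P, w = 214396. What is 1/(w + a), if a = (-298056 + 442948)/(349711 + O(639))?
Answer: 1049773/225067566784 ≈ 4.6643e-6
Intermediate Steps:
O(P) = ⅓ + P/3 (O(P) = ⅓ + (P + P)/6 = ⅓ + (2*P)/6 = ⅓ + P/3)
a = 434676/1049773 (a = (-298056 + 442948)/(349711 + (⅓ + (⅓)*639)) = 144892/(349711 + (⅓ + 213)) = 144892/(349711 + 640/3) = 144892/(1049773/3) = 144892*(3/1049773) = 434676/1049773 ≈ 0.41407)
1/(w + a) = 1/(214396 + 434676/1049773) = 1/(225067566784/1049773) = 1049773/225067566784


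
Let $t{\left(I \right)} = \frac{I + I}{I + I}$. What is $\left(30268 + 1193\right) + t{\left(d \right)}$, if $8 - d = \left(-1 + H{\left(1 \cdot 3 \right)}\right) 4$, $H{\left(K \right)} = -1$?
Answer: $31462$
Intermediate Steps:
$d = 16$ ($d = 8 - \left(-1 - 1\right) 4 = 8 - \left(-2\right) 4 = 8 - -8 = 8 + 8 = 16$)
$t{\left(I \right)} = 1$ ($t{\left(I \right)} = \frac{2 I}{2 I} = 2 I \frac{1}{2 I} = 1$)
$\left(30268 + 1193\right) + t{\left(d \right)} = \left(30268 + 1193\right) + 1 = 31461 + 1 = 31462$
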